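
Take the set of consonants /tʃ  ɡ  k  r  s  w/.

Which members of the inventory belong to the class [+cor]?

The [+coronal] segments here are /tʃ, r, s/; the remaining /ɡ, k, w/ are [−coronal].

tʃ, r, s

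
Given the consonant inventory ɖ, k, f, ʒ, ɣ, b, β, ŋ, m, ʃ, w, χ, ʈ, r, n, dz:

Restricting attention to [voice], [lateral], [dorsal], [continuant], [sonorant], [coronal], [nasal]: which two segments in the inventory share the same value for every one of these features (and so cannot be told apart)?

dz, ɖ

Both /dz/ and /ɖ/ are [+voice], [−lateral], [−dorsal], [−continuant], [−sonorant], [+coronal], [−nasal]. Since the list omits [strident], [delayed release] and [anterior] — which do distinguish the voiced alveolar affricate from the voiced retroflex stop — this pair collapses; all other pairs remain distinct.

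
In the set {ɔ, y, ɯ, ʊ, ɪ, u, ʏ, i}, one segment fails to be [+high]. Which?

/ʊ, u, ʏ, ɯ, i, ɪ, y/ are all [+high]; /ɔ/ (mid back rounded lax vowel) is [−high].

ɔ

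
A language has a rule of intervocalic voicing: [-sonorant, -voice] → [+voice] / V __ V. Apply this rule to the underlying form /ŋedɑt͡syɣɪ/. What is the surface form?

[ŋedɑd͡zyɣɪ]

The only segment in the rule's environment that also matches [-sonorant, -voice] is /t͡s/. Applying [+voice] turns the voiceless alveolar affricate into /d͡z/ (voiced alveolar affricate), giving [ŋedɑd͡zyɣɪ].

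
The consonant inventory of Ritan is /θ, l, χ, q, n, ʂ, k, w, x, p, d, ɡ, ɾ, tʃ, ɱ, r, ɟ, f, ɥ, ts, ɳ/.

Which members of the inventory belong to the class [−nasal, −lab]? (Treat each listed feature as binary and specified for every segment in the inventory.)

θ, l, χ, q, ʂ, k, x, d, ɡ, ɾ, tʃ, r, ɟ, ts

Checking each segment against [−nasal], [−labial]: /θ/ (voiceless dental fricative), /l/ (alveolar lateral approximant), /χ/ (voiceless uvular fricative), /q/ (voiceless uvular stop), /ʂ/ (voiceless retroflex fricative), /k/ (voiceless velar stop), among others, satisfy every feature; every other segment in the inventory fails at least one.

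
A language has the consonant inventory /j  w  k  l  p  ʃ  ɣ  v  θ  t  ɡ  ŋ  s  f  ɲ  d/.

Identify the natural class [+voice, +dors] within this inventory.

j, w, ɣ, ɡ, ŋ, ɲ

Checking each segment against [+voice], [+dorsal]: /j/ (palatal glide), /w/ (labial-velar glide), /ɣ/ (voiced velar fricative), /ɡ/ (voiced velar stop), /ŋ/ (velar nasal), /ɲ/ (palatal nasal) satisfy every feature; every other segment in the inventory fails at least one.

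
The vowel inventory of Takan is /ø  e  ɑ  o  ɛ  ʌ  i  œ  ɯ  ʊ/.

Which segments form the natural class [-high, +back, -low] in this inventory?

o, ʌ

Checking each segment against [-high], [+back], [-low]: /o/ (mid back rounded tense vowel), /ʌ/ (mid back unrounded lax vowel) satisfy every feature; every other segment in the inventory fails at least one.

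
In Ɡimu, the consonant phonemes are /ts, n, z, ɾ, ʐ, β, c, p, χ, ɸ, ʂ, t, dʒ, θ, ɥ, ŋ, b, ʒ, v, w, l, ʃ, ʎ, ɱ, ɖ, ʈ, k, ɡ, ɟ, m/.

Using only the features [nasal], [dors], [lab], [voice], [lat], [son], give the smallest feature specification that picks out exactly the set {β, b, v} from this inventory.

Every target segment is [−sonorant], [+voice], [+labial]; each remaining inventory member fails at least one of these. Each conjunct is needed — [+voice, +labial] alone would also admit /ɥ, w, ɱ, m/; [−sonorant, +labial] alone would also admit /p, ɸ/; [−sonorant, +voice] alone would also admit /z, ʐ, dʒ, ʒ, …/ — and no other combination of two listed features has exactly this extension, so three is the minimum.

[−son, +voice, +lab]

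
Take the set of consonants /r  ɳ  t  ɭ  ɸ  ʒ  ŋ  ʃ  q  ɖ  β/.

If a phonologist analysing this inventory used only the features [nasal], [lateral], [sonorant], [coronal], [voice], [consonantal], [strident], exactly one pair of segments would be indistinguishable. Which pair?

On the given features, /q/ and /ɸ/ have an identical profile: [-nasal], [-lateral], [-sonorant], [-coronal], [-voice], [+consonantal], [-strident]. No other two segments in the inventory coincide on all 7 features. (They do differ in [continuant], [labial] and [dorsal], which are not among the given features.)

q, ɸ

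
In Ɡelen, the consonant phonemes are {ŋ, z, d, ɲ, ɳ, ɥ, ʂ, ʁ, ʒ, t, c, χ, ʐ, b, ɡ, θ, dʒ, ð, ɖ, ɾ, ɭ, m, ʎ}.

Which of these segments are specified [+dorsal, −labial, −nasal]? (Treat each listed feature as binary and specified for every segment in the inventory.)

Checking each segment against [+dorsal], [−labial], [−nasal]: /ʁ/ (voiced uvular fricative), /c/ (voiceless palatal stop), /χ/ (voiceless uvular fricative), /ɡ/ (voiced velar stop), /ʎ/ (palatal lateral approximant) satisfy every feature; every other segment in the inventory fails at least one.

ʁ, c, χ, ɡ, ʎ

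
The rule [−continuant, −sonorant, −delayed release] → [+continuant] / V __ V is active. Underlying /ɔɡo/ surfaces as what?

The only segment in the rule's environment that also matches [−continuant, −sonorant, −delayed release] is /ɡ/. Applying [+continuant] turns the voiced velar stop into /ɣ/ (voiced velar fricative), giving [ɔɣo].

[ɔɣo]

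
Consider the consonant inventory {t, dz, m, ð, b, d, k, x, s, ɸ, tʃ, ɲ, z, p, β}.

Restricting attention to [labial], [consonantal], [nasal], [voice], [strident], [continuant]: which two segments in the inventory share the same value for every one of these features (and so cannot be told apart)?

/k/ (voiceless velar stop) and /t/ (voiceless alveolar stop) are both [−labial], [+consonantal], [−nasal], [−voice], [−strident], [−continuant], so none of the listed features separates them. (They do differ in [coronal] and [dorsal], which are not among the given features.) Every other pair in the inventory differs on at least one listed feature.

k, t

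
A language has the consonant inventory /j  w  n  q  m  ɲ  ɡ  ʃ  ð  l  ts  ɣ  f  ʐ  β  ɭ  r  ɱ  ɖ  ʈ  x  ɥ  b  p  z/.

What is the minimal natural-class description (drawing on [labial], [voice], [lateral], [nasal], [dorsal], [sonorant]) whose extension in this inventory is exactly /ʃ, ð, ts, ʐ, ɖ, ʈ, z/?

Every target segment is [−sonorant], [−labial], [−dorsal]; each remaining inventory member fails at least one of these. Each conjunct is needed — [−labial, −dorsal] alone would also admit /n, l, ɭ, r/; [−sonorant, −dorsal] alone would also admit /f, β, b, p/; [−sonorant, −labial] alone would also admit /q, ɡ, ɣ, x/ — and no other combination of two listed features has exactly this extension, so three is the minimum.

[−sonorant, −labial, −dorsal]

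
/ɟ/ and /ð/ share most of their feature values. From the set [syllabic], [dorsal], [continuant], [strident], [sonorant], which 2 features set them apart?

[continuant], [dorsal]

/ɟ/ is the voiced palatal stop and /ð/ is the voiced dental fricative. Both are [-syllabic], [-strident], [-sonorant]. /ɟ/ is [-continuant] while /ð/ is [+continuant]; /ɟ/ is [+dorsal] while /ð/ is [-dorsal], so the distinguishing features are [continuant], [dorsal].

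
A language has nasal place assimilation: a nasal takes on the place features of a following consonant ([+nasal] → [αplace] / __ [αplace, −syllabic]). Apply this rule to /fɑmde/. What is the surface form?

In /fɑmde/, the nasal /m/ precedes /d/, which is [+coronal]. The nasal assimilates in place, becoming the [+coronal] nasal /n/. The surface form is [fɑnde].

[fɑnde]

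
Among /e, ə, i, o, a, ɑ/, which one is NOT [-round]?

/ɑ, a, i, ə, e/ are all [-round]; /o/ (mid back rounded tense vowel) is [+round].

o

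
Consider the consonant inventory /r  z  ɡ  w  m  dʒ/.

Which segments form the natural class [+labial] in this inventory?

w, m

The [+labial] segments here are /w, m/; the remaining /r, z, ɡ, dʒ/ are [−labial].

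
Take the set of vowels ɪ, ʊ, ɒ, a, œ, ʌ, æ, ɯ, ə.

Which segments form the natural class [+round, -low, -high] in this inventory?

œ

First, the [+round] segments are /ʊ, ɒ, œ/.
Among these, [-low] gives /ʊ, œ/.
Of those, [-high] leaves /œ/.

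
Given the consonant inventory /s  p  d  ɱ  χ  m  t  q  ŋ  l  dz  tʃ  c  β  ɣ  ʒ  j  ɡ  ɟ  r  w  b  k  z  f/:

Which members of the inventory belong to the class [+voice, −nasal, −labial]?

d, l, dz, ɣ, ʒ, j, ɡ, ɟ, r, z

Among the inventory, the [+voice] segments are /d, ɱ, m, ŋ, l, dz, β, ɣ, ʒ, j, ɡ, ɟ, r, w, b, z/.
Among these, [−nasal] gives /d, l, dz, β, ɣ, ʒ, j, ɡ, ɟ, r, w, b, z/.
Of those, [−labial] leaves /d, l, dz, ɣ, ʒ, j, ɡ, ɟ, r, z/.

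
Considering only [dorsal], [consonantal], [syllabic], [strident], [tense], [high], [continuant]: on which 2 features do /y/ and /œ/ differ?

/y/ (high front rounded tense vowel) and /œ/ (mid front rounded lax vowel) agree on [+dorsal], [−consonantal], [+syllabic], [−strident], [+continuant]. They differ on [high] (/y/ [+], /œ/ [−]), [tense] (/y/ [+], /œ/ [−]).

[high], [tense]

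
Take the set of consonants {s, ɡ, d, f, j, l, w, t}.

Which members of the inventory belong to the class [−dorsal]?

s, d, f, l, t

The [−dorsal] segments here are /s, d, f, l, t/; the remaining /ɡ, j, w/ are [+dorsal].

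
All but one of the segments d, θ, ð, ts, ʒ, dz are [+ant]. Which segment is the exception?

ʒ

/dz, ts, ð, θ, d/ are all [+anterior]; /ʒ/ (voiced postalveolar fricative) is [−anterior].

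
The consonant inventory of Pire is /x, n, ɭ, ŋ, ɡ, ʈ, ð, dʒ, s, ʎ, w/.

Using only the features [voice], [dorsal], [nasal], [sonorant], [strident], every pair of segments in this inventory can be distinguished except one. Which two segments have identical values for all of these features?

Both /w/ and /ʎ/ are [+voice], [+dorsal], [-nasal], [+sonorant], [-strident]. Since the list omits [lateral], [labial], [round] and [back] — which do distinguish the labial-velar glide from the palatal lateral approximant — this pair collapses; all other pairs remain distinct.

w, ʎ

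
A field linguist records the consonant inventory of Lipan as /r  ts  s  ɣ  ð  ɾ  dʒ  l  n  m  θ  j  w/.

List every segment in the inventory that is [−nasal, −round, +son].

r, ɾ, l, j

Checking each segment against [−nasal], [−round], [+sonorant]: /r/ (alveolar trill), /ɾ/ (alveolar tap), /l/ (alveolar lateral approximant), /j/ (palatal glide) satisfy every feature; every other segment in the inventory fails at least one.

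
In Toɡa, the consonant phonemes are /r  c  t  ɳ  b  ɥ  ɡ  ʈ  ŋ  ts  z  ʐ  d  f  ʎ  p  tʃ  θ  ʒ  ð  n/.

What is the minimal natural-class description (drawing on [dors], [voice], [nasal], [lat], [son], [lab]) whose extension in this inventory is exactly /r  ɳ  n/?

The class [+sonorant], [-dorsal] has exactly /r, ɳ, n/ as its extension in this inventory. No smaller conjunction from the listed features achieves this: [-dorsal] alone would also admit /t, b, ʈ, ts, …/; [+sonorant] alone would also admit /ɥ, ŋ, ʎ/; and checking the remaining single features turns up none with this extension.

[+son, -dors]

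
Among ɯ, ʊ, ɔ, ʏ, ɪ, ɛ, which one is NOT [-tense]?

/ɯ/ is the high back unrounded vowel, which is [+tense]; the rest — /ɔ, ɛ, ʏ, ɪ, ʊ/ — are [-tense].

ɯ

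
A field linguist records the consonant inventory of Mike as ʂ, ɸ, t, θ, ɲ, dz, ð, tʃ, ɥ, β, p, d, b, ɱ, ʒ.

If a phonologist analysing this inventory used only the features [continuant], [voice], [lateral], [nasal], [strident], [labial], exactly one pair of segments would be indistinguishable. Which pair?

Both /β/ and /ɥ/ are [+continuant], [+voice], [−lateral], [−nasal], [−strident], [+labial]. Since the list omits [sonorant], [round] and [dorsal] — which do distinguish the voiced bilabial fricative from the labial-palatal glide — this pair collapses; all other pairs remain distinct.

β, ɥ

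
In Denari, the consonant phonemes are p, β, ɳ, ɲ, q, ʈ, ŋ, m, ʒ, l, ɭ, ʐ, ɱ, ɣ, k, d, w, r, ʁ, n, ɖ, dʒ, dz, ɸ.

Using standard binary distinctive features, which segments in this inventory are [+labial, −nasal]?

Eliminate segments failing any feature: /ɳ, ɲ, q, ʈ, ŋ, ʒ, l, ɭ, ʐ, ɣ, k, d, r, ʁ, n, ɖ, dʒ, dz/ are [−labial]; /m, ɱ/ are [+nasal]. The remaining /p, β, w, ɸ/ satisfy [+labial], [−nasal].

p, β, w, ɸ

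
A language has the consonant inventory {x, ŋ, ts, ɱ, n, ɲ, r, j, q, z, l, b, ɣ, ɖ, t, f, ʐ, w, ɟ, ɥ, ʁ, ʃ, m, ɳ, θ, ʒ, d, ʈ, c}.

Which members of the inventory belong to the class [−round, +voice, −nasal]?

r, j, z, l, b, ɣ, ɖ, ʐ, ɟ, ʁ, ʒ, d

The [−round] segments are /x, ŋ, ts, ɱ, n, ɲ, r, j, q, z, l, b, ɣ, ɖ, t, f, ʐ, ɟ, ʁ, ʃ, m, ɳ, θ, ʒ, d, ʈ, c/.
Intersecting with [+voice] gives /ŋ, ɱ, n, ɲ, r, j, z, l, b, ɣ, ɖ, ʐ, ɟ, ʁ, m, ɳ, ʒ, d/.
Intersecting with [−nasal] leaves /r, j, z, l, b, ɣ, ɖ, ʐ, ɟ, ʁ, ʒ, d/.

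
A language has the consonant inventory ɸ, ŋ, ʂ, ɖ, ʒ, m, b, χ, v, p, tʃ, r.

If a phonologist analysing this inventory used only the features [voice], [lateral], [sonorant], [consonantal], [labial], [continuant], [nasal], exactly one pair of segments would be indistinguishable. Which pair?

Both /χ/ and /ʂ/ are [-voice], [-lateral], [-sonorant], [+consonantal], [-labial], [+continuant], [-nasal]. Since the list omits [coronal] and [dorsal] — which do distinguish the voiceless uvular fricative from the voiceless retroflex fricative — this pair collapses; all other pairs remain distinct.

χ, ʂ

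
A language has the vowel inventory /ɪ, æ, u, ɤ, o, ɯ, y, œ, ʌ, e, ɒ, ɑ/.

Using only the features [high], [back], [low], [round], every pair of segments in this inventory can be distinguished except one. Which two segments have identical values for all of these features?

/ɤ/ (mid back unrounded tense vowel) and /ʌ/ (mid back unrounded lax vowel) are both [−high], [+back], [−low], [−round], so none of the listed features separates them. (They do differ in [tense], which is not among the given features.) Every other pair in the inventory differs on at least one listed feature.

ɤ, ʌ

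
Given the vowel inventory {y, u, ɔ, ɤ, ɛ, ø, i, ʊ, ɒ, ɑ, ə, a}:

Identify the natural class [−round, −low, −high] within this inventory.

Eliminate segments failing any feature: /y, u, ɔ, ø, ʊ, ɒ/ are [+round]; /i/ is [+high]; /ɑ, a/ are [+low]. The remaining /ɤ, ɛ, ə/ satisfy [−round], [−low], [−high].

ɤ, ɛ, ə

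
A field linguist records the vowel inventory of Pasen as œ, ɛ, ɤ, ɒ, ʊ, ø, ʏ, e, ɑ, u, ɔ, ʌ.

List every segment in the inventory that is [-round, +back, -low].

ɤ, ʌ

Eliminate segments failing any feature: /œ, ɒ, ʊ, ø, ʏ, u, ɔ/ are [+round]; /ɛ, e/ are [-back]; /ɑ/ is [+low]. The remaining /ɤ, ʌ/ satisfy [-round], [+back], [-low].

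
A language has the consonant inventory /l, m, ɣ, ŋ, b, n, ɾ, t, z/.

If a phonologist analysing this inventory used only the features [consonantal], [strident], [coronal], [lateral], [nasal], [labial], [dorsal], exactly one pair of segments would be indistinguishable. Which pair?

Both /ɾ/ and /t/ are [+consonantal], [−strident], [+coronal], [−lateral], [−nasal], [−labial], [−dorsal]. Since the list omits [sonorant] and [voice] — which do distinguish the alveolar tap from the voiceless alveolar stop — this pair collapses; all other pairs remain distinct.

ɾ, t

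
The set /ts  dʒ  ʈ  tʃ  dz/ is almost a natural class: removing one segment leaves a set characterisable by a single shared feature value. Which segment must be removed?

The remaining segments after removing /ʈ/ share [+delayed release]; /ʈ/ (voiceless retroflex stop) is [-delayed release]. For every other candidate removal, the leftover set fails to share any single feature value that the removed segment lacks.

ʈ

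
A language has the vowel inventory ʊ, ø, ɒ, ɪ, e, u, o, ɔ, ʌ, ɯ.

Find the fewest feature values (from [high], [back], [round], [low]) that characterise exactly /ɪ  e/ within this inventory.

Every target segment is [-back], [-round]; each remaining inventory member fails at least one of these. Each conjunct is needed — [-round] alone would also admit /ʌ, ɯ/; [-back] alone would also admit /ø/ — and no other single listed feature has exactly this extension, so two is the minimum.

[-back, -round]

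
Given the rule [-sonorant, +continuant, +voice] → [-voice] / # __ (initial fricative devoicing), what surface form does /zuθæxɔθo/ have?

/z/ satisfies [-sonorant, +continuant, +voice] and sits in # __. The [-voice] counterpart of the voiced alveolar fricative is /s/. Other segments in /zuθæxɔθo/ either fail the structural description or are not in the environment, so the surface form is [suθæxɔθo].

[suθæxɔθo]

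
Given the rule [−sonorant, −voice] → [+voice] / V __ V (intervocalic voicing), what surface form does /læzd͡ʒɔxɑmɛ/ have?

[læzd͡ʒɔɣɑmɛ]

Only /x/ occurs between two vowels (/ɔ/ __ /ɑ/) and matches the structural description. It is a voiceless velar fricative, so [−sonorant, −voice] holds; changing it to [+voice] with all other features held fixed yields /ɣ/ (voiced velar fricative). No other segment meets both the structural description and the environment, so the output is [læzd͡ʒɔɣɑmɛ].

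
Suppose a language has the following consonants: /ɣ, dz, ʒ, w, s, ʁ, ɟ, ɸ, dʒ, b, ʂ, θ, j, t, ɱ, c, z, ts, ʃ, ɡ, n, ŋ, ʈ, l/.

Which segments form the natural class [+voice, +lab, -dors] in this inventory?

The [+voice] segments are /ɣ, dz, ʒ, w, ʁ, ɟ, dʒ, b, j, ɱ, z, ɡ, n, ŋ, l/.
Then [+labial] gives /w, b, ɱ/.
Within that set, [-dorsal] leaves /b, ɱ/.

b, ɱ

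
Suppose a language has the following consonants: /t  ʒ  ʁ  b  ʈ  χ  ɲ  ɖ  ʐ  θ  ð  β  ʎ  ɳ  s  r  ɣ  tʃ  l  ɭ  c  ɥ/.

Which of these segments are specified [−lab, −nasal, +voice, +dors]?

ʁ, ʎ, ɣ

Among the inventory, the [−labial] segments are /t, ʒ, ʁ, ʈ, χ, ɲ, ɖ, ʐ, θ, ð, ʎ, ɳ, s, r, ɣ, tʃ, l, ɭ, c/.
Then [−nasal] gives /t, ʒ, ʁ, ʈ, χ, ɖ, ʐ, θ, ð, ʎ, s, r, ɣ, tʃ, l, ɭ, c/.
Of those, [+voice] gives /ʒ, ʁ, ɖ, ʐ, ð, ʎ, r, ɣ, l, ɭ/.
Of those, [+dorsal] leaves /ʁ, ʎ, ɣ/.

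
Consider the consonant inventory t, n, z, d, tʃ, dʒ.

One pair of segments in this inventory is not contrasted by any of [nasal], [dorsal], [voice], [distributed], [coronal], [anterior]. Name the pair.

/z/ (voiced alveolar fricative) and /d/ (voiced alveolar stop) are both [-nasal], [-dorsal], [+voice], [-distributed], [+coronal], [+anterior], so none of the listed features separates them. (They do differ in [continuant] and [strident], which are not among the given features.) Every other pair in the inventory differs on at least one listed feature.

z, d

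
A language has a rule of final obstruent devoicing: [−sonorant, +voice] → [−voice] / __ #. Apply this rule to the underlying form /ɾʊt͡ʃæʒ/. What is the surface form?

[ɾʊt͡ʃæʃ]

Only the final segment /ʒ/ is both word-final and matches the structural description. It is a voiced postalveolar fricative, so [−sonorant, +voice] holds; changing it to [−voice] with all other features held fixed yields /ʃ/ (voiceless postalveolar fricative). No other segment meets both the structural description and the environment, so the output is [ɾʊt͡ʃæʃ].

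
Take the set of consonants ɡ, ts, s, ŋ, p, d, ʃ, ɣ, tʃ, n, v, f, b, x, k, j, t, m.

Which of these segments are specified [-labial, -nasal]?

ɡ, ts, s, d, ʃ, ɣ, tʃ, x, k, j, t

Checking each segment against [-labial], [-nasal]: /ɡ/ (voiced velar stop), /ts/ (voiceless alveolar affricate), /s/ (voiceless alveolar fricative), /d/ (voiced alveolar stop), /ʃ/ (voiceless postalveolar fricative), /ɣ/ (voiced velar fricative), among others, satisfy every feature; every other segment in the inventory fails at least one.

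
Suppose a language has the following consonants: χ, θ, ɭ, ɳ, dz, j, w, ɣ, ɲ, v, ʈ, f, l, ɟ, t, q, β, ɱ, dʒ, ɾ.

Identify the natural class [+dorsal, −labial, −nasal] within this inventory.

Checking each segment against [+dorsal], [−labial], [−nasal]: /χ/ (voiceless uvular fricative), /j/ (palatal glide), /ɣ/ (voiced velar fricative), /ɟ/ (voiced palatal stop), /q/ (voiceless uvular stop) satisfy every feature; every other segment in the inventory fails at least one.

χ, j, ɣ, ɟ, q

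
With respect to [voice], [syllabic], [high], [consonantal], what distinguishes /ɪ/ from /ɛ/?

/ɪ/ (high front unrounded lax vowel) and /ɛ/ (mid front unrounded lax vowel) agree on [+voice], [+syllabic], [−consonantal]. They differ on [high] (/ɪ/ [+], /ɛ/ [−]).

[high]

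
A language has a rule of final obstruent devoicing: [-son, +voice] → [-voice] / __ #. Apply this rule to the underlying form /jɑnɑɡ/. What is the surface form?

[jɑnɑk]

/ɡ/ satisfies [-son, +voice] and sits in __ #. The [-voice] counterpart of the voiced velar stop is /k/. Other segments in /jɑnɑɡ/ either fail the structural description or are not in the environment, so the surface form is [jɑnɑk].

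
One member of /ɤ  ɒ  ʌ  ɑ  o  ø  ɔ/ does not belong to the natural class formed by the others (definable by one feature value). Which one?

/ɔ, ɒ, ɤ, ʌ, o, ɑ/ are all [+back], but /ø/ (mid front rounded tense vowel) is [-back]. No other single segment can be removed to leave a set sharing one feature value that the removed segment lacks, so /ø/ is the odd one out.

ø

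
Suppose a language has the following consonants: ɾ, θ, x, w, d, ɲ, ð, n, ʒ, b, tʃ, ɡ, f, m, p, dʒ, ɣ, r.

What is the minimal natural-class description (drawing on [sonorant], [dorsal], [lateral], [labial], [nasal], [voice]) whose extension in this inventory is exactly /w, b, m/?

[+voice, +labial]

Every target segment is [+voice], [+labial]; each remaining inventory member fails at least one of these. Each conjunct is needed — [+labial] alone would also admit /f, p/; [+voice] alone would also admit /ɾ, d, ɲ, ð, …/ — and no other single listed feature has exactly this extension, so two is the minimum.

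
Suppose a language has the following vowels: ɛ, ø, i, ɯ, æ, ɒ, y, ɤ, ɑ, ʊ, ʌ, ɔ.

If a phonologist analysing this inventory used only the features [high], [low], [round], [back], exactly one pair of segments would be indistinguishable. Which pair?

/ʌ/ (mid back unrounded lax vowel) and /ɤ/ (mid back unrounded tense vowel) are both [−high], [−low], [−round], [+back], so none of the listed features separates them. (They do differ in [tense], which is not among the given features.) Every other pair in the inventory differs on at least one listed feature.

ʌ, ɤ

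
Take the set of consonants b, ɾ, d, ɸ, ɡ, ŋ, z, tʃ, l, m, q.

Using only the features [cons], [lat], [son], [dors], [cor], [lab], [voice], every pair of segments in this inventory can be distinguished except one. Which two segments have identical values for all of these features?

d, z

On the given features, /d/ and /z/ have an identical profile: [+consonantal], [−lateral], [−sonorant], [−dorsal], [+coronal], [−labial], [+voice]. No other two segments in the inventory coincide on all 7 features. (They do differ in [continuant] and [strident], which are not among the given features.)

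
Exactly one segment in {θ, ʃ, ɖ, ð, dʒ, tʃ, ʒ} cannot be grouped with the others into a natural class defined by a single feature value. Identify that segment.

[distributed] groups all but one: /tʃ, θ, ð, ʃ, dʒ, ʒ/ share [+distributed] while /ɖ/ (voiced retroflex stop) alone is [-distributed]. Removing any other segment would not leave a single-feature class that excludes it.

ɖ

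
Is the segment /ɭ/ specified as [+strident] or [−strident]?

[−strident]

/ɭ/ is the retroflex lateral approximant. The feature [strident] marks segments high-amplitude, high-frequency frication (the sibilants); /ɭ/ lacks this property, so it is [−strident].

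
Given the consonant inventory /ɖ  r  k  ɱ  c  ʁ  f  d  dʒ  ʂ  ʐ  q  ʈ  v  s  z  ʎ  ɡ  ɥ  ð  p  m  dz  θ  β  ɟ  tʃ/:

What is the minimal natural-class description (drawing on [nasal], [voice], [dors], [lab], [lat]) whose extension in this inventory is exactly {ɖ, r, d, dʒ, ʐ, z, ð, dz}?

[+voice, −lab, −dors]

/ɖ, r, d, dʒ, ʐ, z, ð, dz/ are all [+voice], [−labial], [−dorsal], and no other segment in the inventory matches all three values. Dropping any one of them over-generates: [−labial, −dorsal] alone would also admit /ʂ, ʈ, s, θ, …/; [+voice, −dorsal] alone would also admit /ɱ, v, m, β/; [+voice, −labial] alone would also admit /ʁ, ʎ, ɡ, ɟ/. No other combination of two listed features picks out exactly this set either, so fewer than three features will not do.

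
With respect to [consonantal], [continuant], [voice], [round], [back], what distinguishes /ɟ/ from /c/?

[voice]

The two segments share [+consonantal], [-continuant], [-round], [-back]. The only feature from the list on which they differ: /ɟ/ is [+voice] while /c/ is [-voice].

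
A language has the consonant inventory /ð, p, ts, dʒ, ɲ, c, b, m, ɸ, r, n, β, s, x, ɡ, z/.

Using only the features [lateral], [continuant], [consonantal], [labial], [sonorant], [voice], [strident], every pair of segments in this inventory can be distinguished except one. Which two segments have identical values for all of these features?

ɲ, n

Both /ɲ/ and /n/ are [−lateral], [−continuant], [+consonantal], [−labial], [+sonorant], [+voice], [−strident]. Since the list omits [dorsal] — which does distinguish the palatal nasal from the alveolar nasal — this pair collapses; all other pairs remain distinct.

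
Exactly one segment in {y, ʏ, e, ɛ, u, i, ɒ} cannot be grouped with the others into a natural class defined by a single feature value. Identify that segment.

The remaining segments after removing /ɒ/ share [−low]; /ɒ/ (low back rounded vowel) is [+low]. For every other candidate removal, the leftover set fails to share any single feature value that the removed segment lacks.

ɒ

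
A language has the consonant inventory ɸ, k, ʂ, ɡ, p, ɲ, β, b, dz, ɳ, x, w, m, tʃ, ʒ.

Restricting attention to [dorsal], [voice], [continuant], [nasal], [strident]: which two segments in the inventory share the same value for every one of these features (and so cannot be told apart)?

On the given features, /m/ and /ɳ/ have an identical profile: [−dorsal], [+voice], [−continuant], [+nasal], [−strident]. No other two segments in the inventory coincide on all 5 features. (They do differ in [labial] and [coronal], which are not among the given features.)

m, ɳ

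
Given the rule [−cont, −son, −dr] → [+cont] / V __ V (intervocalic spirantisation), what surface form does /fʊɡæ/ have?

[fʊɣæ]

Only /ɡ/ occurs between two vowels (/ʊ/ __ /æ/) and matches the structural description. It is a voiced velar stop, so [−cont, −son, −dr] holds; changing it to [+continuant] with all other features held fixed yields /ɣ/ (voiced velar fricative). No other segment meets both the structural description and the environment, so the output is [fʊɣæ].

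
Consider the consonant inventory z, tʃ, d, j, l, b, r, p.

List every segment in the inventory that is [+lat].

The [+lateral] segments here are /l/; the remaining /z, tʃ, d, j, b, r, p/ are [-lateral].

l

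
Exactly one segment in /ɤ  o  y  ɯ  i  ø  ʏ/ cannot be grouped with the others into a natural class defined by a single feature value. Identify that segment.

The remaining segments after removing /ʏ/ share [+tense]; /ʏ/ (high front rounded lax vowel) is [-tense]. For every other candidate removal, the leftover set fails to share any single feature value that the removed segment lacks.

ʏ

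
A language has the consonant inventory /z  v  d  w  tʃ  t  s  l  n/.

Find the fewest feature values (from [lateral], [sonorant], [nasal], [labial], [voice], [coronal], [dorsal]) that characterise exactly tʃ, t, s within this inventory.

[−voice]

Every target segment is [−voice] and no other inventory member is, so one feature is enough.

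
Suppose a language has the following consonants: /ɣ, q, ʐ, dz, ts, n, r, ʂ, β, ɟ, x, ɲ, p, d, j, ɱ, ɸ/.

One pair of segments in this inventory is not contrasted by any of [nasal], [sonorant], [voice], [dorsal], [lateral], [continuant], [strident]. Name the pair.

ɱ, n

On the given features, /ɱ/ and /n/ have an identical profile: [+nasal], [+sonorant], [+voice], [−dorsal], [−lateral], [−continuant], [−strident]. No other two segments in the inventory coincide on all 7 features. (They do differ in [labial] and [coronal], which are not among the given features.)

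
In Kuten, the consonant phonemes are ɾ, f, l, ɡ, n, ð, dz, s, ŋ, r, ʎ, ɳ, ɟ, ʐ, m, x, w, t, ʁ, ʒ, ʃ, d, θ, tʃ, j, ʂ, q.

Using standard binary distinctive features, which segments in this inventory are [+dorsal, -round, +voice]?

ɡ, ŋ, ʎ, ɟ, ʁ, j

Checking each segment against [+dorsal], [-round], [+voice]: /ɡ/ (voiced velar stop), /ŋ/ (velar nasal), /ʎ/ (palatal lateral approximant), /ɟ/ (voiced palatal stop), /ʁ/ (voiced uvular fricative), /j/ (palatal glide) satisfy every feature; every other segment in the inventory fails at least one.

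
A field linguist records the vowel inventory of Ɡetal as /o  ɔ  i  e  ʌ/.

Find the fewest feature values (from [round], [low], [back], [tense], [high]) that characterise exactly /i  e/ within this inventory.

Every target segment is [−back] and no other inventory member is, so one feature is enough.

[−back]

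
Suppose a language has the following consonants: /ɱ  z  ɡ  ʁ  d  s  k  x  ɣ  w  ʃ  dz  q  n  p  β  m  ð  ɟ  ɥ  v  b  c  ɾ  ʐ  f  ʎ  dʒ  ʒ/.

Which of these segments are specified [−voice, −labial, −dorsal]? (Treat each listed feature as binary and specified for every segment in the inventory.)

s, ʃ

Eliminate segments failing any feature: /ɱ, z, ɡ, ʁ, d, ɣ, w, dz, n, β, m, ð, ɟ, ɥ, v, b, ɾ, ʐ, ʎ, dʒ, ʒ/ are [+voice]; /k, x, q, c/ are [+dorsal]; /p, f/ are [+labial]. The remaining /s, ʃ/ satisfy [−voice], [−labial], [−dorsal].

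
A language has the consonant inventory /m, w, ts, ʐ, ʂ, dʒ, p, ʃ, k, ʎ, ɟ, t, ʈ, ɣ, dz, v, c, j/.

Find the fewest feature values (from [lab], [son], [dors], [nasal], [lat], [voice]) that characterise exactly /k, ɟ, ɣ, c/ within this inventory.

The class [−sonorant], [+dorsal] has exactly /k, ɟ, ɣ, c/ as its extension in this inventory. No smaller conjunction from the listed features achieves this: [+dorsal] alone would also admit /w, ʎ, j/; [−sonorant] alone would also admit /ts, ʐ, ʂ, dʒ, …/; and checking the remaining single features turns up none with this extension.

[−son, +dors]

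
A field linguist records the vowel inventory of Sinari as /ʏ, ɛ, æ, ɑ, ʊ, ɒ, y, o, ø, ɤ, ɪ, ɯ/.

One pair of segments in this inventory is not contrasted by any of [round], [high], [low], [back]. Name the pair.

On the given features, /ʏ/ and /y/ have an identical profile: [+round], [+high], [−low], [−back]. No other two segments in the inventory coincide on all 4 features. (They do differ in [tense], which is not among the given features.)

ʏ, y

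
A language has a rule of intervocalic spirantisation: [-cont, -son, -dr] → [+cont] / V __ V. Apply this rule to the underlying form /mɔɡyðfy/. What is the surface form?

Only /ɡ/ occurs between two vowels (/ɔ/ __ /y/) and matches the structural description. It is a voiced velar stop, so [-cont, -son, -dr] holds; changing it to [+continuant] with all other features held fixed yields /ɣ/ (voiced velar fricative). No other segment meets both the structural description and the environment, so the output is [mɔɣyðfy].

[mɔɣyðfy]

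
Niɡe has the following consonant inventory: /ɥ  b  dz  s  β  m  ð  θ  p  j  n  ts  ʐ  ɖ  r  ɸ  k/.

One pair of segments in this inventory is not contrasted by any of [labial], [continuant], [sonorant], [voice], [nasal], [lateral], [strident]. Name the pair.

r, j

On the given features, /r/ and /j/ have an identical profile: [−labial], [+continuant], [+sonorant], [+voice], [−nasal], [−lateral], [−strident]. No other two segments in the inventory coincide on all 7 features. (They do differ in [dorsal], which is not among the given features.)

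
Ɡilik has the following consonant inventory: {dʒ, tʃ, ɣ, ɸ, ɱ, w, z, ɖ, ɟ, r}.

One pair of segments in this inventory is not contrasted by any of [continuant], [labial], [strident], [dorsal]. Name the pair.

tʃ, dʒ

On the given features, /tʃ/ and /dʒ/ have an identical profile: [−continuant], [−labial], [+strident], [−dorsal]. No other two segments in the inventory coincide on all 4 features. (They do differ in [voice], which is not among the given features.)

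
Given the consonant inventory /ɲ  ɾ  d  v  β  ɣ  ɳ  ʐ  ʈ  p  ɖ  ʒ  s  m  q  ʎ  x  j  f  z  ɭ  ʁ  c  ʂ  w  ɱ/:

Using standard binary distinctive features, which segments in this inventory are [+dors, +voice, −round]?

Checking each segment against [+dorsal], [+voice], [−round]: /ɲ/ (palatal nasal), /ɣ/ (voiced velar fricative), /ʎ/ (palatal lateral approximant), /j/ (palatal glide), /ʁ/ (voiced uvular fricative) satisfy every feature; every other segment in the inventory fails at least one.

ɲ, ɣ, ʎ, j, ʁ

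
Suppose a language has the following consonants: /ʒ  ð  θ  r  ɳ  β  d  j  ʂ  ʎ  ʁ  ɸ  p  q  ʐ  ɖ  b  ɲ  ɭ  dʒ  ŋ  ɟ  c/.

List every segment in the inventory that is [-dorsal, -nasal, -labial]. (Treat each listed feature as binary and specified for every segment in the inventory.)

First, the [-dorsal] segments are /ʒ, ð, θ, r, ɳ, β, d, ʂ, ɸ, p, ʐ, ɖ, b, ɭ, dʒ/.
Among these, [-nasal] gives /ʒ, ð, θ, r, β, d, ʂ, ɸ, p, ʐ, ɖ, b, ɭ, dʒ/.
Among these, [-labial] leaves /ʒ, ð, θ, r, d, ʂ, ʐ, ɖ, ɭ, dʒ/.

ʒ, ð, θ, r, d, ʂ, ʐ, ɖ, ɭ, dʒ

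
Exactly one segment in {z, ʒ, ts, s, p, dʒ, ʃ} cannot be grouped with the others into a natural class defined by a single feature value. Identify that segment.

p

[strident] (equivalently [labial], [coronal]) groups all but one: /z, dʒ, s, ʒ, ʃ, ts/ share [+strident] while /p/ (voiceless bilabial stop) alone is [-strident]. Removing any other segment would not leave a single-feature class that excludes it.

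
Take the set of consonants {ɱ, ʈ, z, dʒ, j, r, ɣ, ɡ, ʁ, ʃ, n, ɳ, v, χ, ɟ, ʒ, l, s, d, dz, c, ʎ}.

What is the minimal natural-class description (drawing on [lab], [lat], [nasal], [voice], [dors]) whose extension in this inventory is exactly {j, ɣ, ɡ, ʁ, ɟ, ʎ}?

[+voice, +dors]

Every target segment is [+voice], [+dorsal]; each remaining inventory member fails at least one of these. Each conjunct is needed — [+dorsal] alone would also admit /χ, c/; [+voice] alone would also admit /ɱ, z, dʒ, r, …/ — and no other single listed feature has exactly this extension, so two is the minimum.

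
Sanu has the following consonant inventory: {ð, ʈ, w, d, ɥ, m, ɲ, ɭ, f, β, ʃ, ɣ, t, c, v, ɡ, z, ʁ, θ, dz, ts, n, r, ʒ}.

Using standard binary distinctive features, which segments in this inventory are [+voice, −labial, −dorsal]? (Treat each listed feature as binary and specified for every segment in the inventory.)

ð, d, ɭ, z, dz, n, r, ʒ

First, the [+voice] segments are /ð, w, d, ɥ, m, ɲ, ɭ, β, ɣ, v, ɡ, z, ʁ, dz, n, r, ʒ/.
Of those, [−labial] gives /ð, d, ɲ, ɭ, ɣ, ɡ, z, ʁ, dz, n, r, ʒ/.
Intersecting with [−dorsal] leaves /ð, d, ɭ, z, dz, n, r, ʒ/.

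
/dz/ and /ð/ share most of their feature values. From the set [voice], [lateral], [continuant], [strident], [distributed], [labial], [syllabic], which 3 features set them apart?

The two segments share [+voice], [−lateral], [−labial], [−syllabic]. The only features from the list on which they differ: /dz/ is [−continuant] while /ð/ is [+continuant]; /dz/ is [+strident] while /ð/ is [−strident]; /dz/ is [−distributed] while /ð/ is [+distributed].

[continuant], [strident], [distributed]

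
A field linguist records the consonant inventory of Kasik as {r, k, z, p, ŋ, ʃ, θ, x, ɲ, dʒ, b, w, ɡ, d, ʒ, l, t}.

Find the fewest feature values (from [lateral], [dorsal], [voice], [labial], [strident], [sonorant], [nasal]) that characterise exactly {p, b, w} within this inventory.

[+labial]

/p, b, w/ are exactly the [+labial] segments in the inventory, so a single feature suffices.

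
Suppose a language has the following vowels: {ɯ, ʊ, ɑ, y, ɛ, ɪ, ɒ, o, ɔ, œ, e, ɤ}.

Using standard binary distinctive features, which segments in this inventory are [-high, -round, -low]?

First, the [-high] segments are /ɑ, ɛ, ɒ, o, ɔ, œ, e, ɤ/.
Then [-round] gives /ɑ, ɛ, e, ɤ/.
Then [-low] leaves /ɛ, e, ɤ/.

ɛ, e, ɤ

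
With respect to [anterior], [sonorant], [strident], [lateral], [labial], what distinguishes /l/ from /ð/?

[sonorant], [lateral]

The two segments share [+anterior], [−strident], [−labial]. The only features from the list on which they differ: /l/ is [+sonorant] while /ð/ is [−sonorant]; /l/ is [+lateral] while /ð/ is [−lateral].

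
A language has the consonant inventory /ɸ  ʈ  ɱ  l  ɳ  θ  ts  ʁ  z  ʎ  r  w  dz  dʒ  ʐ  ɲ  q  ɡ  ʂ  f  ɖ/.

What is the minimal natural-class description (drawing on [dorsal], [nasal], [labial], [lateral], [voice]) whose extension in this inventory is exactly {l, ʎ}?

[+lateral]

/l, ʎ/ are exactly the [+lateral] segments in the inventory, so a single feature suffices.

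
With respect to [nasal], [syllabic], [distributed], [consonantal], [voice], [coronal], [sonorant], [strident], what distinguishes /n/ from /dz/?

[sonorant], [nasal], [strident]

/n/ (alveolar nasal) and /dz/ (voiced alveolar affricate) agree on [−syllabic], [−distributed], [+consonantal], [+voice], [+coronal]. They differ on [sonorant] (/n/ [+], /dz/ [−]), [nasal] (/n/ [+], /dz/ [−]), [strident] (/n/ [−], /dz/ [+]).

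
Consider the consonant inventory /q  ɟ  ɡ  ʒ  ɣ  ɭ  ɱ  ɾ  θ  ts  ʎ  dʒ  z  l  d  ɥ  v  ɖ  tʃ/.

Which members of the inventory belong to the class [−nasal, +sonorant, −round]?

ɭ, ɾ, ʎ, l

Checking each segment against [−nasal], [+sonorant], [−round]: /ɭ/ (retroflex lateral approximant), /ɾ/ (alveolar tap), /ʎ/ (palatal lateral approximant), /l/ (alveolar lateral approximant) satisfy every feature; every other segment in the inventory fails at least one.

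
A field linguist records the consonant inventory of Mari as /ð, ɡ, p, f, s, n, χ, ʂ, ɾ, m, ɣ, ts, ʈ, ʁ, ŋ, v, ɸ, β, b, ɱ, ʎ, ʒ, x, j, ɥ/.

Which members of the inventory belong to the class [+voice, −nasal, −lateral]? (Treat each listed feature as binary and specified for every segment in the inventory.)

ð, ɡ, ɾ, ɣ, ʁ, v, β, b, ʒ, j, ɥ

The [+voice] segments are /ð, ɡ, n, ɾ, m, ɣ, ʁ, ŋ, v, β, b, ɱ, ʎ, ʒ, j, ɥ/.
Intersecting with [−nasal] gives /ð, ɡ, ɾ, ɣ, ʁ, v, β, b, ʎ, ʒ, j, ɥ/.
Of those, [−lateral] leaves /ð, ɡ, ɾ, ɣ, ʁ, v, β, b, ʒ, j, ɥ/.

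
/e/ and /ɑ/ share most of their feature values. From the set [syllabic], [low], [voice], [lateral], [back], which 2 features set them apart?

[low], [back]

/e/ (mid front unrounded tense vowel) and /ɑ/ (low back unrounded vowel) agree on [+syllabic], [+voice], [-lateral]. They differ on [low] (/e/ [-], /ɑ/ [+]), [back] (/e/ [-], /ɑ/ [+]).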